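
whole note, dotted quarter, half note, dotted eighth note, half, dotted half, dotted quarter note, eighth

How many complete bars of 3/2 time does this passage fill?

2

One bar of 3/2 = 24 sixteenth notes.
Convert each value to sixteenth notes: whole note = 16; dotted quarter = 6; half note = 8; dotted eighth note = 3; half = 8; dotted half = 12; dotted quarter note = 6; eighth = 2.
Adding: 16 + 6 + 8 + 3 + 8 + 12 + 6 + 2 = 61.
61 ÷ 24 = 2 complete bars with 13 left over.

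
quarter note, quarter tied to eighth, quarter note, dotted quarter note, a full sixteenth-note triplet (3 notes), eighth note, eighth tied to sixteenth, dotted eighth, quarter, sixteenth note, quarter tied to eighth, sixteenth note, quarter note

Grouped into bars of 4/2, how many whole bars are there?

One bar of 4/2 = 32 sixteenth notes.
Working in sixteenth notes: quarter note = 4; quarter tied to eighth (quarter + eighth) = 6; quarter note = 4; dotted quarter note = 6; a full sixteenth-note triplet (3 notes) (three triplet sixteenths span one eighth) = 2; eighth note = 2; eighth tied to sixteenth (eighth + sixteenth) = 3; dotted eighth = 3; quarter = 4; sixteenth note = 1; quarter tied to eighth (quarter + eighth) = 6; sixteenth note = 1; quarter note = 4.
Altogether 4 + 6 + 4 + 6 + 2 + 2 + 3 + 3 + 4 + 1 + 6 + 1 + 4 = 46.
46 ÷ 32 = 1 complete bar with 14 left over.

1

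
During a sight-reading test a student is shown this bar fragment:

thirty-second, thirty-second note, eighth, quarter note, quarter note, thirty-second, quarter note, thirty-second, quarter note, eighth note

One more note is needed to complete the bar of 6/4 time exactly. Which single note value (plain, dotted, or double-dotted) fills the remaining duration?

eighth note

The bar of 6/4 = 48 thirty-second notes.
In thirty-second notes: thirty-second = 1; thirty-second note = 1; eighth = 4; quarter note = 8; quarter note = 8; thirty-second = 1; quarter note = 8; thirty-second = 1; quarter note = 8; eighth note = 4.
Total: 1 + 1 + 4 + 8 + 8 + 1 + 8 + 1 + 8 + 4 = 44.
Remaining: 48 − 44 = 4 thirty-second notes, which is a eighth note.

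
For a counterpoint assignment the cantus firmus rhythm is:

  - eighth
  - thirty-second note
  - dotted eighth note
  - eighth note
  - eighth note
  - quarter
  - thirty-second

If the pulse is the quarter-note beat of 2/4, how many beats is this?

One quarter-note beat = 8 thirty-second notes.
Each duration in thirty-second notes: eighth = 4; thirty-second note = 1; dotted eighth note = 6; eighth note = 4; eighth note = 4; quarter = 8; thirty-second = 1.
Sum: 4 + 1 + 6 + 4 + 4 + 8 + 1 = 28.
28 ÷ 8 = 3.5 beats.

3.5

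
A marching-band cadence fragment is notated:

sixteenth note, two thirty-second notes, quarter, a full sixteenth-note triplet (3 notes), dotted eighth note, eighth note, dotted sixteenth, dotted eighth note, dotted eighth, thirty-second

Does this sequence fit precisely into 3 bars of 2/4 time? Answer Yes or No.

No

One bar of 2/4 = 16 thirty-second notes, so 3 bars = 48.
In thirty-second notes: sixteenth note = 2; thirty-second note = 1; thirty-second note = 1; quarter = 8; a full sixteenth-note triplet (3 notes) (three triplet sixteenths span one eighth) = 4; dotted eighth note = 6; eighth note = 4; dotted sixteenth = 3; dotted eighth note = 6; dotted eighth = 6; thirty-second = 1.
Altogether 2 + 1 + 1 + 8 + 4 + 6 + 4 + 3 + 6 + 6 + 1 = 42.
42 falls short of 48, so the answer is No.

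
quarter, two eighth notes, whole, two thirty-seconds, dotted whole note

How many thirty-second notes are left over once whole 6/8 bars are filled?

2

One bar of 6/8 = 24 thirty-second notes.
Express everything in thirty-second notes: quarter = 8; eighth note = 4; eighth note = 4; whole = 32; thirty-second = 1; thirty-second = 1; dotted whole note = 48.
Altogether 8 + 4 + 4 + 32 + 1 + 1 + 48 = 98.
98 ÷ 24 = 4 complete bars with 2 thirty-second notes remaining.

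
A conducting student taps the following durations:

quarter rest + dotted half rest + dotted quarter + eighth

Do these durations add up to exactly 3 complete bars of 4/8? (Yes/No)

One bar of 4/8 = 4 eighth notes, so 3 bars = 12.
Convert each value to eighth notes: quarter rest = 2; dotted half rest = 6; dotted quarter = 3; eighth = 1.
Altogether 2 + 6 + 3 + 1 = 12.
12 equals 12, so the answer is Yes.

Yes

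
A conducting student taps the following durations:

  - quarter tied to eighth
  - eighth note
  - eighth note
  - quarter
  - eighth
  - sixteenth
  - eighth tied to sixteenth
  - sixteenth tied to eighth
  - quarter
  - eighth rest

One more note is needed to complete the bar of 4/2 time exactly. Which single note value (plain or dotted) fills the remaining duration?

The bar of 4/2 = 32 sixteenth notes.
In sixteenth notes: quarter tied to eighth (quarter + eighth) = 6; eighth note = 2; eighth note = 2; quarter = 4; eighth = 2; sixteenth = 1; eighth tied to sixteenth (eighth + sixteenth) = 3; sixteenth tied to eighth (sixteenth + eighth) = 3; quarter = 4; eighth rest = 2.
Adding: 6 + 2 + 2 + 4 + 2 + 1 + 3 + 3 + 4 + 2 = 29.
Remaining: 32 − 29 = 3 sixteenth notes, which is a dotted eighth note.

dotted eighth note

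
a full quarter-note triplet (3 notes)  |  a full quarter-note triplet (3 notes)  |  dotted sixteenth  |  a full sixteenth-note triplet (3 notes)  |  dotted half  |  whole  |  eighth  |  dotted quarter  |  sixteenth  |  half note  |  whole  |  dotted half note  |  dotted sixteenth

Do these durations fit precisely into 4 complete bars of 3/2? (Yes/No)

No

One bar of 3/2 = 48 thirty-second notes, so 4 bars = 192.
Convert each value to thirty-second notes: a full quarter-note triplet (3 notes) (three triplet quarters span one half) = 16; a full quarter-note triplet (3 notes) (three triplet quarters span one half) = 16; dotted sixteenth = 3; a full sixteenth-note triplet (3 notes) (three triplet sixteenths span one eighth) = 4; dotted half = 24; whole = 32; eighth = 4; dotted quarter = 12; sixteenth = 2; half note = 16; whole = 32; dotted half note = 24; dotted sixteenth = 3.
Altogether 16 + 16 + 3 + 4 + 24 + 32 + 4 + 12 + 2 + 16 + 32 + 24 + 3 = 188.
188 falls short of 192, so the answer is No.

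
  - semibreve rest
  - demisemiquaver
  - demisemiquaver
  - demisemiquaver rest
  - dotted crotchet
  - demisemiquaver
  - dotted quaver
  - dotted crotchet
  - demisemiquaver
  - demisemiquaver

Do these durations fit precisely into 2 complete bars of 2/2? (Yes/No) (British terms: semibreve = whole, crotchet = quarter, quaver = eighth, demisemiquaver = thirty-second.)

One bar of 2/2 = 32 thirty-second notes, so 2 bars = 64.
In thirty-second notes: semibreve rest = 32; demisemiquaver = 1; demisemiquaver = 1; demisemiquaver rest = 1; dotted crotchet = 12; demisemiquaver = 1; dotted quaver = 6; dotted crotchet = 12; demisemiquaver = 1; demisemiquaver = 1.
Adding: 32 + 1 + 1 + 1 + 12 + 1 + 6 + 12 + 1 + 1 = 68.
68 exceeds 64, so the answer is No.

No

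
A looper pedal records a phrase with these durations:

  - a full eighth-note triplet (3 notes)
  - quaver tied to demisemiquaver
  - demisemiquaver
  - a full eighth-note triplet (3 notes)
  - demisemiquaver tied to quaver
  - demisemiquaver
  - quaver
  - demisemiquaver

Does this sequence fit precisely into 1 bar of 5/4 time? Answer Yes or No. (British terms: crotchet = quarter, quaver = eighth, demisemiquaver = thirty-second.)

One bar of 5/4 = 40 thirty-second notes.
Express everything in thirty-second notes: a full eighth-note triplet (3 notes) (three triplet eighths span one quarter) = 8; quaver tied to demisemiquaver (quaver + demisemiquaver) = 5; demisemiquaver = 1; a full eighth-note triplet (3 notes) (three triplet eighths span one quarter) = 8; demisemiquaver tied to quaver (demisemiquaver + quaver) = 5; demisemiquaver = 1; quaver = 4; demisemiquaver = 1.
Sum: 8 + 5 + 1 + 8 + 5 + 1 + 4 + 1 = 33.
33 falls short of 40, so the answer is No.

No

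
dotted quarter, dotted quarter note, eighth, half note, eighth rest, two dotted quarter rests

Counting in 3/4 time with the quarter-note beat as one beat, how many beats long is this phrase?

One quarter-note beat = 2 eighth notes.
Working in eighth notes: dotted quarter = 3; dotted quarter note = 3; eighth = 1; half note = 4; eighth rest = 1; dotted quarter rest = 3; dotted quarter rest = 3.
Altogether 3 + 3 + 1 + 4 + 1 + 3 + 3 = 18.
18 ÷ 2 = 9 beats.

9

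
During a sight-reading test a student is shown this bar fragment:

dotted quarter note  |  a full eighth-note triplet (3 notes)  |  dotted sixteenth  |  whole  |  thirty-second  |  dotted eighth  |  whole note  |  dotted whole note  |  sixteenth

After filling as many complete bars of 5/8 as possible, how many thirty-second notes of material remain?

4

One bar of 5/8 = 20 thirty-second notes.
Each duration in thirty-second notes: dotted quarter note = 12; a full eighth-note triplet (3 notes) (three triplet eighths span one quarter) = 8; dotted sixteenth = 3; whole = 32; thirty-second = 1; dotted eighth = 6; whole note = 32; dotted whole note = 48; sixteenth = 2.
Sum: 12 + 8 + 3 + 32 + 1 + 6 + 32 + 48 + 2 = 144.
144 ÷ 20 = 7 complete bars with 4 thirty-second notes remaining.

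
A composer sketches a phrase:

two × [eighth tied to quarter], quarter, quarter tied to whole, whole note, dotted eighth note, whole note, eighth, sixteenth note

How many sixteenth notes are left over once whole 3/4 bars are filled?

One bar of 3/4 = 12 sixteenth notes.
Express everything in sixteenth notes: eighth tied to quarter (eighth + quarter) = 6; eighth tied to quarter (eighth + quarter) = 6; quarter = 4; quarter tied to whole (quarter + whole) = 20; whole note = 16; dotted eighth note = 3; whole note = 16; eighth = 2; sixteenth note = 1.
Total: 6 + 6 + 4 + 20 + 16 + 3 + 16 + 2 + 1 = 74.
74 ÷ 12 = 6 complete bars with 2 sixteenth notes remaining.

2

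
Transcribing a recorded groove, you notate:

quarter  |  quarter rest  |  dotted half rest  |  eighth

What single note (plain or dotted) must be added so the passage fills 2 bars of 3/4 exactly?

2 bars of 3/4 = 12 eighth notes.
Working in eighth notes: quarter = 2; quarter rest = 2; dotted half rest = 6; eighth = 1.
Sum: 2 + 2 + 6 + 1 = 11.
Remaining: 12 − 11 = 1 eighth note, which is a eighth note.

eighth note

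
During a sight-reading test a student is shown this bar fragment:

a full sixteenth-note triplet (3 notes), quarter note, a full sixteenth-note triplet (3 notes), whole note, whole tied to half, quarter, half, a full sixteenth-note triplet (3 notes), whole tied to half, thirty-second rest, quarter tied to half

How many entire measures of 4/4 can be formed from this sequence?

One bar of 4/4 = 32 thirty-second notes.
Each duration in thirty-second notes: a full sixteenth-note triplet (3 notes) (three triplet sixteenths span one eighth) = 4; quarter note = 8; a full sixteenth-note triplet (3 notes) (three triplet sixteenths span one eighth) = 4; whole note = 32; whole tied to half (whole + half) = 48; quarter = 8; half = 16; a full sixteenth-note triplet (3 notes) (three triplet sixteenths span one eighth) = 4; whole tied to half (whole + half) = 48; thirty-second rest = 1; quarter tied to half (quarter + half) = 24.
Total: 4 + 8 + 4 + 32 + 48 + 8 + 16 + 4 + 48 + 1 + 24 = 197.
197 ÷ 32 = 6 complete bars with 5 left over.

6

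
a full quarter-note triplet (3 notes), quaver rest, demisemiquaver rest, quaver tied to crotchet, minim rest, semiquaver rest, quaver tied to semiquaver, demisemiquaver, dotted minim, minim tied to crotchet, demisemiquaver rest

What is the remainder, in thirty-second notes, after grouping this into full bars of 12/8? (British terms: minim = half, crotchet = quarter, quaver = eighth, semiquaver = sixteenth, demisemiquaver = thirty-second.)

One bar of 12/8 = 48 thirty-second notes.
Convert each value to thirty-second notes: a full quarter-note triplet (3 notes) (three triplet quarters span one half) = 16; quaver rest = 4; demisemiquaver rest = 1; quaver tied to crotchet (quaver + crotchet) = 12; minim rest = 16; semiquaver rest = 2; quaver tied to semiquaver (quaver + semiquaver) = 6; demisemiquaver = 1; dotted minim = 24; minim tied to crotchet (minim + crotchet) = 24; demisemiquaver rest = 1.
Total: 16 + 4 + 1 + 12 + 16 + 2 + 6 + 1 + 24 + 24 + 1 = 107.
107 ÷ 48 = 2 complete bars with 11 thirty-second notes remaining.

11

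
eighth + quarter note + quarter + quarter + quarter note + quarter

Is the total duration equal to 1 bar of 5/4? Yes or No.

One bar of 5/4 = 10 eighth notes.
Working in eighth notes: eighth = 1; quarter note = 2; quarter = 2; quarter = 2; quarter note = 2; quarter = 2.
Total: 1 + 2 + 2 + 2 + 2 + 2 = 11.
11 exceeds 10, so the answer is No.

No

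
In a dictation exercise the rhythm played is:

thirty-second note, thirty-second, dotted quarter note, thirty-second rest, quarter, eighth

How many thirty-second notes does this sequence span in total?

27

In thirty-second notes: thirty-second note = 1; thirty-second = 1; dotted quarter note = 12; thirty-second rest = 1; quarter = 8; eighth = 4.
Total: 1 + 1 + 12 + 1 + 8 + 4 = 27 thirty-second notes.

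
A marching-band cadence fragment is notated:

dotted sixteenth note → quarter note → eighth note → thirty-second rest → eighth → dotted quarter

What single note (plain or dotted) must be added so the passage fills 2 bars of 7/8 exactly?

dotted half note

2 bars of 7/8 = 56 thirty-second notes.
Each duration in thirty-second notes: dotted sixteenth note = 3; quarter note = 8; eighth note = 4; thirty-second rest = 1; eighth = 4; dotted quarter = 12.
Altogether 3 + 8 + 4 + 1 + 4 + 12 = 32.
Remaining: 56 − 32 = 24 thirty-second notes, which is a dotted half note.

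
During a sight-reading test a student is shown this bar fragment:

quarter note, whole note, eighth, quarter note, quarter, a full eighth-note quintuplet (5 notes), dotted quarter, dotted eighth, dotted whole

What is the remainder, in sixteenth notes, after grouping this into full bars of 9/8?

One bar of 9/8 = 18 sixteenth notes.
Each duration in sixteenth notes: quarter note = 4; whole note = 16; eighth = 2; quarter note = 4; quarter = 4; a full eighth-note quintuplet (5 notes) (five quintuplet eighths span one half) = 8; dotted quarter = 6; dotted eighth = 3; dotted whole = 24.
Sum: 4 + 16 + 2 + 4 + 4 + 8 + 6 + 3 + 24 = 71.
71 ÷ 18 = 3 complete bars with 17 sixteenth notes remaining.

17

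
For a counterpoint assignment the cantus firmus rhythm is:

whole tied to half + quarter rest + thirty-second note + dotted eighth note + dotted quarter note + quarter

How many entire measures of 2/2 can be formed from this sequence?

2

One bar of 2/2 = 32 thirty-second notes.
Convert each value to thirty-second notes: whole tied to half (whole + half) = 48; quarter rest = 8; thirty-second note = 1; dotted eighth note = 6; dotted quarter note = 12; quarter = 8.
Total: 48 + 8 + 1 + 6 + 12 + 8 = 83.
83 ÷ 32 = 2 complete bars with 19 left over.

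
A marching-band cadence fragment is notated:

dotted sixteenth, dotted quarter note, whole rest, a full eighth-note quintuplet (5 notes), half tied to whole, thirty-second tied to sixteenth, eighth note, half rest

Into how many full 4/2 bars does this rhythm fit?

One bar of 4/2 = 64 thirty-second notes.
Express everything in thirty-second notes: dotted sixteenth = 3; dotted quarter note = 12; whole rest = 32; a full eighth-note quintuplet (5 notes) (five quintuplet eighths span one half) = 16; half tied to whole (half + whole) = 48; thirty-second tied to sixteenth (thirty-second + sixteenth) = 3; eighth note = 4; half rest = 16.
Sum: 3 + 12 + 32 + 16 + 48 + 3 + 4 + 16 = 134.
134 ÷ 64 = 2 complete bars with 6 left over.

2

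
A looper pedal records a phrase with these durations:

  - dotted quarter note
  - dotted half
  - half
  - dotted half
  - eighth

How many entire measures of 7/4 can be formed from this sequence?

One bar of 7/4 = 14 eighth notes.
Working in eighth notes: dotted quarter note = 3; dotted half = 6; half = 4; dotted half = 6; eighth = 1.
Sum: 3 + 6 + 4 + 6 + 1 = 20.
20 ÷ 14 = 1 complete bar with 6 left over.

1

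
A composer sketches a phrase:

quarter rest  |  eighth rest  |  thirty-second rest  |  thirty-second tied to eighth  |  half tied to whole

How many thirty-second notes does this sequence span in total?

Convert each value to thirty-second notes: quarter rest = 8; eighth rest = 4; thirty-second rest = 1; thirty-second tied to eighth (thirty-second + eighth) = 5; half tied to whole (half + whole) = 48.
Altogether 8 + 4 + 1 + 5 + 48 = 66 thirty-second notes.

66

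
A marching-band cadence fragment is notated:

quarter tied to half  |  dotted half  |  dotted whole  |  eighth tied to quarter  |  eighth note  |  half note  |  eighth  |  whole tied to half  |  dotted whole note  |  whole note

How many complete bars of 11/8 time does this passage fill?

5

One bar of 11/8 = 11 eighth notes.
Express everything in eighth notes: quarter tied to half (quarter + half) = 6; dotted half = 6; dotted whole = 12; eighth tied to quarter (eighth + quarter) = 3; eighth note = 1; half note = 4; eighth = 1; whole tied to half (whole + half) = 12; dotted whole note = 12; whole note = 8.
Total: 6 + 6 + 12 + 3 + 1 + 4 + 1 + 12 + 12 + 8 = 65.
65 ÷ 11 = 5 complete bars with 10 left over.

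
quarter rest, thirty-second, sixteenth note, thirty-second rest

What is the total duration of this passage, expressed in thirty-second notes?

Convert each value to thirty-second notes: quarter rest = 8; thirty-second = 1; sixteenth note = 2; thirty-second rest = 1.
Altogether 8 + 1 + 2 + 1 = 12 thirty-second notes.

12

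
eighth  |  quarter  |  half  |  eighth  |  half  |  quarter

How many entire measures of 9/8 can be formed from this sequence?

1

One bar of 9/8 = 9 eighth notes.
In eighth notes: eighth = 1; quarter = 2; half = 4; eighth = 1; half = 4; quarter = 2.
Total: 1 + 2 + 4 + 1 + 4 + 2 = 14.
14 ÷ 9 = 1 complete bar with 5 left over.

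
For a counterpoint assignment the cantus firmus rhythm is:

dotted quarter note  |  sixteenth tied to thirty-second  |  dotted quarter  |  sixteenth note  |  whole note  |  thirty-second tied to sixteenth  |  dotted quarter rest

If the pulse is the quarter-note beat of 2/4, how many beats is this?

One quarter-note beat = 8 thirty-second notes.
In thirty-second notes: dotted quarter note = 12; sixteenth tied to thirty-second (sixteenth + thirty-second) = 3; dotted quarter = 12; sixteenth note = 2; whole note = 32; thirty-second tied to sixteenth (thirty-second + sixteenth) = 3; dotted quarter rest = 12.
Sum: 12 + 3 + 12 + 2 + 32 + 3 + 12 = 76.
76 ÷ 8 = 9.5 beats.

9.5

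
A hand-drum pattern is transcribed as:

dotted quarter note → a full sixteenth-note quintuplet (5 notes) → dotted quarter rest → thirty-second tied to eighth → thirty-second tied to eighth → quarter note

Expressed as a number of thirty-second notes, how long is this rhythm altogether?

50

Express everything in thirty-second notes: dotted quarter note = 12; a full sixteenth-note quintuplet (5 notes) (five quintuplet sixteenths span one quarter) = 8; dotted quarter rest = 12; thirty-second tied to eighth (thirty-second + eighth) = 5; thirty-second tied to eighth (thirty-second + eighth) = 5; quarter note = 8.
Total: 12 + 8 + 12 + 5 + 5 + 8 = 50 thirty-second notes.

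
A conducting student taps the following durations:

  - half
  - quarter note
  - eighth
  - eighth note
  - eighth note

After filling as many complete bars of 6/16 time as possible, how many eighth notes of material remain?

0

One bar of 6/16 = 3 eighth notes.
In eighth notes: half = 4; quarter note = 2; eighth = 1; eighth note = 1; eighth note = 1.
Sum: 4 + 2 + 1 + 1 + 1 = 9.
9 ÷ 3 = 3 complete bars with 0 eighth notes remaining.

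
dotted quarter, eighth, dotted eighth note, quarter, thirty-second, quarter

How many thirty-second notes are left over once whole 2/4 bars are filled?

7

One bar of 2/4 = 16 thirty-second notes.
Working in thirty-second notes: dotted quarter = 12; eighth = 4; dotted eighth note = 6; quarter = 8; thirty-second = 1; quarter = 8.
Total: 12 + 4 + 6 + 8 + 1 + 8 = 39.
39 ÷ 16 = 2 complete bars with 7 thirty-second notes remaining.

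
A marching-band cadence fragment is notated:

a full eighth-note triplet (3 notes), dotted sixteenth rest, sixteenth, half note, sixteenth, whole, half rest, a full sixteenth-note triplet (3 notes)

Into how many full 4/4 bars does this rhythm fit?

One bar of 4/4 = 32 thirty-second notes.
In thirty-second notes: a full eighth-note triplet (3 notes) (three triplet eighths span one quarter) = 8; dotted sixteenth rest = 3; sixteenth = 2; half note = 16; sixteenth = 2; whole = 32; half rest = 16; a full sixteenth-note triplet (3 notes) (three triplet sixteenths span one eighth) = 4.
Sum: 8 + 3 + 2 + 16 + 2 + 32 + 16 + 4 = 83.
83 ÷ 32 = 2 complete bars with 19 left over.

2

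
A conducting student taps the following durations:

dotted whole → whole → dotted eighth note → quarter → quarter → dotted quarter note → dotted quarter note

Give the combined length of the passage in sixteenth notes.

Convert each value to sixteenth notes: dotted whole = 24; whole = 16; dotted eighth note = 3; quarter = 4; quarter = 4; dotted quarter note = 6; dotted quarter note = 6.
Sum: 24 + 16 + 3 + 4 + 4 + 6 + 6 = 63 sixteenth notes.

63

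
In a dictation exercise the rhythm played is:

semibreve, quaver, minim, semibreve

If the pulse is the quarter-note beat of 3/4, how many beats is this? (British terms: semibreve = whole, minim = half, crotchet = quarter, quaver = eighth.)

One quarter-note beat = 2 eighth notes.
In eighth notes: semibreve = 8; quaver = 1; minim = 4; semibreve = 8.
Altogether 8 + 1 + 4 + 8 = 21.
21 ÷ 2 = 10.5 beats.

10.5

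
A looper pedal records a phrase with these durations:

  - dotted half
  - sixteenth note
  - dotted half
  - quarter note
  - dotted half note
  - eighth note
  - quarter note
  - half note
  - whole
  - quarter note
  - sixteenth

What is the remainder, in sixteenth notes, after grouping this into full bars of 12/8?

One bar of 12/8 = 24 sixteenth notes.
Express everything in sixteenth notes: dotted half = 12; sixteenth note = 1; dotted half = 12; quarter note = 4; dotted half note = 12; eighth note = 2; quarter note = 4; half note = 8; whole = 16; quarter note = 4; sixteenth = 1.
Sum: 12 + 1 + 12 + 4 + 12 + 2 + 4 + 8 + 16 + 4 + 1 = 76.
76 ÷ 24 = 3 complete bars with 4 sixteenth notes remaining.

4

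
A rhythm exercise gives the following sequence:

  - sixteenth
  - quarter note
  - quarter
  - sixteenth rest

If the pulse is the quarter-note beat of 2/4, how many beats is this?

One quarter-note beat = 4 sixteenth notes.
Convert each value to sixteenth notes: sixteenth = 1; quarter note = 4; quarter = 4; sixteenth rest = 1.
Altogether 1 + 4 + 4 + 1 = 10.
10 ÷ 4 = 2.5 beats.

2.5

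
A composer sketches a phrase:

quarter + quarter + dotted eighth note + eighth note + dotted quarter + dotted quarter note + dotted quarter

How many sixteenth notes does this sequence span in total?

31

Working in sixteenth notes: quarter = 4; quarter = 4; dotted eighth note = 3; eighth note = 2; dotted quarter = 6; dotted quarter note = 6; dotted quarter = 6.
Adding: 4 + 4 + 3 + 2 + 6 + 6 + 6 = 31 sixteenth notes.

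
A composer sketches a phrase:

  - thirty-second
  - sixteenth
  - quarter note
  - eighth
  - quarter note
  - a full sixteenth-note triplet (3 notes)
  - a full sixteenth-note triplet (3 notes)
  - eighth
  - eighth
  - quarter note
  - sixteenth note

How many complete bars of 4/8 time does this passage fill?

One bar of 4/8 = 16 thirty-second notes.
Working in thirty-second notes: thirty-second = 1; sixteenth = 2; quarter note = 8; eighth = 4; quarter note = 8; a full sixteenth-note triplet (3 notes) (three triplet sixteenths span one eighth) = 4; a full sixteenth-note triplet (3 notes) (three triplet sixteenths span one eighth) = 4; eighth = 4; eighth = 4; quarter note = 8; sixteenth note = 2.
Altogether 1 + 2 + 8 + 4 + 8 + 4 + 4 + 4 + 4 + 8 + 2 = 49.
49 ÷ 16 = 3 complete bars with 1 left over.

3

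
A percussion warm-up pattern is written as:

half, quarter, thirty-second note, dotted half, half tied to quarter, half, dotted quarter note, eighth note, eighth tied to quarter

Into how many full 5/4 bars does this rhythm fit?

One bar of 5/4 = 40 thirty-second notes.
Express everything in thirty-second notes: half = 16; quarter = 8; thirty-second note = 1; dotted half = 24; half tied to quarter (half + quarter) = 24; half = 16; dotted quarter note = 12; eighth note = 4; eighth tied to quarter (eighth + quarter) = 12.
Sum: 16 + 8 + 1 + 24 + 24 + 16 + 12 + 4 + 12 = 117.
117 ÷ 40 = 2 complete bars with 37 left over.

2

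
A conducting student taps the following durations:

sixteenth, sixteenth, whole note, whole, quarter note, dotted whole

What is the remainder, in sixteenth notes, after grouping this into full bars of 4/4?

One bar of 4/4 = 16 sixteenth notes.
Convert each value to sixteenth notes: sixteenth = 1; sixteenth = 1; whole note = 16; whole = 16; quarter note = 4; dotted whole = 24.
Adding: 1 + 1 + 16 + 16 + 4 + 24 = 62.
62 ÷ 16 = 3 complete bars with 14 sixteenth notes remaining.

14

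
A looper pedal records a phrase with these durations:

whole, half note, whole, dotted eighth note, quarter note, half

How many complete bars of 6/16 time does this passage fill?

9

One bar of 6/16 = 6 sixteenth notes.
Express everything in sixteenth notes: whole = 16; half note = 8; whole = 16; dotted eighth note = 3; quarter note = 4; half = 8.
Altogether 16 + 8 + 16 + 3 + 4 + 8 = 55.
55 ÷ 6 = 9 complete bars with 1 left over.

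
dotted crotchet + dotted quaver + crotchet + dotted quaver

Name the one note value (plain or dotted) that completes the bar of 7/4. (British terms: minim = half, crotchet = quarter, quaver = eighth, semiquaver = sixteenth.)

The bar of 7/4 = 28 sixteenth notes.
Convert each value to sixteenth notes: dotted crotchet = 6; dotted quaver = 3; crotchet = 4; dotted quaver = 3.
Adding: 6 + 3 + 4 + 3 = 16.
Remaining: 28 − 16 = 12 sixteenth notes, which is a dotted half note.

dotted half note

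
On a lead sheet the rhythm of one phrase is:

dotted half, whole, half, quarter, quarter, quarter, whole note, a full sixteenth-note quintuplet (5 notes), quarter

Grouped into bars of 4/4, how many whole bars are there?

One bar of 4/4 = 4 quarter notes.
Working in quarter notes: dotted half = 3; whole = 4; half = 2; quarter = 1; quarter = 1; quarter = 1; whole note = 4; a full sixteenth-note quintuplet (5 notes) (five quintuplet sixteenths span one quarter) = 1; quarter = 1.
Adding: 3 + 4 + 2 + 1 + 1 + 1 + 4 + 1 + 1 = 18.
18 ÷ 4 = 4 complete bars with 2 left over.

4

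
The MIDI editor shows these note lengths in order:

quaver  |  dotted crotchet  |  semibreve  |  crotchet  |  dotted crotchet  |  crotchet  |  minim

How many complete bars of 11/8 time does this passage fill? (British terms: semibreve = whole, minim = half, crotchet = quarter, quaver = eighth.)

One bar of 11/8 = 11 eighth notes.
Working in eighth notes: quaver = 1; dotted crotchet = 3; semibreve = 8; crotchet = 2; dotted crotchet = 3; crotchet = 2; minim = 4.
Altogether 1 + 3 + 8 + 2 + 3 + 2 + 4 = 23.
23 ÷ 11 = 2 complete bars with 1 left over.

2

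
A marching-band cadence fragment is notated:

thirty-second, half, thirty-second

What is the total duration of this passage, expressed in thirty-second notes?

18

Each duration in thirty-second notes: thirty-second = 1; half = 16; thirty-second = 1.
Altogether 1 + 16 + 1 = 18 thirty-second notes.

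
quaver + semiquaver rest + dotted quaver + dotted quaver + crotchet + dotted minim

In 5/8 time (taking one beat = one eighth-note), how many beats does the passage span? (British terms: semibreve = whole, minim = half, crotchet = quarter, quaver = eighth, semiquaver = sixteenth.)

12.5

One eighth-note beat = 2 sixteenth notes.
Convert each value to sixteenth notes: quaver = 2; semiquaver rest = 1; dotted quaver = 3; dotted quaver = 3; crotchet = 4; dotted minim = 12.
Altogether 2 + 1 + 3 + 3 + 4 + 12 = 25.
25 ÷ 2 = 12.5 beats.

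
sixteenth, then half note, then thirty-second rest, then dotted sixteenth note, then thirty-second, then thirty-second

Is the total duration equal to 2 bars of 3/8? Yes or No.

One bar of 3/8 = 12 thirty-second notes, so 2 bars = 24.
Express everything in thirty-second notes: sixteenth = 2; half note = 16; thirty-second rest = 1; dotted sixteenth note = 3; thirty-second = 1; thirty-second = 1.
Total: 2 + 16 + 1 + 3 + 1 + 1 = 24.
24 equals 24, so the answer is Yes.

Yes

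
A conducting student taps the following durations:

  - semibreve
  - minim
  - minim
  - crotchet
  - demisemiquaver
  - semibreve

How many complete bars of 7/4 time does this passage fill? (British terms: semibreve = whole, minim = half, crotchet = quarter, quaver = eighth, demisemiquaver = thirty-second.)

One bar of 7/4 = 56 thirty-second notes.
Each duration in thirty-second notes: semibreve = 32; minim = 16; minim = 16; crotchet = 8; demisemiquaver = 1; semibreve = 32.
Total: 32 + 16 + 16 + 8 + 1 + 32 = 105.
105 ÷ 56 = 1 complete bar with 49 left over.

1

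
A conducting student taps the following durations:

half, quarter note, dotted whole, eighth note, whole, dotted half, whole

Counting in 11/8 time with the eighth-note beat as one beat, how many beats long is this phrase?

41

One eighth-note beat = 2 sixteenth notes.
Each duration in sixteenth notes: half = 8; quarter note = 4; dotted whole = 24; eighth note = 2; whole = 16; dotted half = 12; whole = 16.
Adding: 8 + 4 + 24 + 2 + 16 + 12 + 16 = 82.
82 ÷ 2 = 41 beats.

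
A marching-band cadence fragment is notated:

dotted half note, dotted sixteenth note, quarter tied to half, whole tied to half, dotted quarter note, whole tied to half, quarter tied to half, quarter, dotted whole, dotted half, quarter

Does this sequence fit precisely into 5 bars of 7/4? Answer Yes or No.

One bar of 7/4 = 56 thirty-second notes, so 5 bars = 280.
Each duration in thirty-second notes: dotted half note = 24; dotted sixteenth note = 3; quarter tied to half (quarter + half) = 24; whole tied to half (whole + half) = 48; dotted quarter note = 12; whole tied to half (whole + half) = 48; quarter tied to half (quarter + half) = 24; quarter = 8; dotted whole = 48; dotted half = 24; quarter = 8.
Total: 24 + 3 + 24 + 48 + 12 + 48 + 24 + 8 + 48 + 24 + 8 = 271.
271 falls short of 280, so the answer is No.

No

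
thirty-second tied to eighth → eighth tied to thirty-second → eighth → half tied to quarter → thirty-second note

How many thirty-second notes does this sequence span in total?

39

Working in thirty-second notes: thirty-second tied to eighth (thirty-second + eighth) = 5; eighth tied to thirty-second (eighth + thirty-second) = 5; eighth = 4; half tied to quarter (half + quarter) = 24; thirty-second note = 1.
Altogether 5 + 5 + 4 + 24 + 1 = 39 thirty-second notes.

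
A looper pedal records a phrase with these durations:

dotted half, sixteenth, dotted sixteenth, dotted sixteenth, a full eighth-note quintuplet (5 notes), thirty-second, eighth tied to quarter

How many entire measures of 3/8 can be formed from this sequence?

5

One bar of 3/8 = 12 thirty-second notes.
Working in thirty-second notes: dotted half = 24; sixteenth = 2; dotted sixteenth = 3; dotted sixteenth = 3; a full eighth-note quintuplet (5 notes) (five quintuplet eighths span one half) = 16; thirty-second = 1; eighth tied to quarter (eighth + quarter) = 12.
Altogether 24 + 2 + 3 + 3 + 16 + 1 + 12 = 61.
61 ÷ 12 = 5 complete bars with 1 left over.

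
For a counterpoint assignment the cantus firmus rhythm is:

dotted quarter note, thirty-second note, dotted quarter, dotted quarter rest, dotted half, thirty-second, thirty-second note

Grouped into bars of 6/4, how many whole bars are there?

One bar of 6/4 = 48 thirty-second notes.
Express everything in thirty-second notes: dotted quarter note = 12; thirty-second note = 1; dotted quarter = 12; dotted quarter rest = 12; dotted half = 24; thirty-second = 1; thirty-second note = 1.
Altogether 12 + 1 + 12 + 12 + 24 + 1 + 1 = 63.
63 ÷ 48 = 1 complete bar with 15 left over.

1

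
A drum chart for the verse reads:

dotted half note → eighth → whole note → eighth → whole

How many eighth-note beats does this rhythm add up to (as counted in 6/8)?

24

One eighth-note beat = 2 sixteenth notes.
Express everything in sixteenth notes: dotted half note = 12; eighth = 2; whole note = 16; eighth = 2; whole = 16.
Sum: 12 + 2 + 16 + 2 + 16 = 48.
48 ÷ 2 = 24 beats.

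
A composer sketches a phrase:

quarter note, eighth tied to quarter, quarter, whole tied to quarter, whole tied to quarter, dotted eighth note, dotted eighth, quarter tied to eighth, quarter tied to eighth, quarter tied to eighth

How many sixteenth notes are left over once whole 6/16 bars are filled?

One bar of 6/16 = 6 sixteenth notes.
Each duration in sixteenth notes: quarter note = 4; eighth tied to quarter (eighth + quarter) = 6; quarter = 4; whole tied to quarter (whole + quarter) = 20; whole tied to quarter (whole + quarter) = 20; dotted eighth note = 3; dotted eighth = 3; quarter tied to eighth (quarter + eighth) = 6; quarter tied to eighth (quarter + eighth) = 6; quarter tied to eighth (quarter + eighth) = 6.
Sum: 4 + 6 + 4 + 20 + 20 + 3 + 3 + 6 + 6 + 6 = 78.
78 ÷ 6 = 13 complete bars with 0 sixteenth notes remaining.

0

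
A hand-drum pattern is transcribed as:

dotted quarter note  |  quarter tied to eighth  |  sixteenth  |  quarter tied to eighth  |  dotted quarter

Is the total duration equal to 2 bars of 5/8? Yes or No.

No

One bar of 5/8 = 10 sixteenth notes, so 2 bars = 20.
Each duration in sixteenth notes: dotted quarter note = 6; quarter tied to eighth (quarter + eighth) = 6; sixteenth = 1; quarter tied to eighth (quarter + eighth) = 6; dotted quarter = 6.
Adding: 6 + 6 + 1 + 6 + 6 = 25.
25 exceeds 20, so the answer is No.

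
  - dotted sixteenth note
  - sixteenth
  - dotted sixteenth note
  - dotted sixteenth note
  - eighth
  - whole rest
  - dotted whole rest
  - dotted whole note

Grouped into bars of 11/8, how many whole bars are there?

3

One bar of 11/8 = 44 thirty-second notes.
Convert each value to thirty-second notes: dotted sixteenth note = 3; sixteenth = 2; dotted sixteenth note = 3; dotted sixteenth note = 3; eighth = 4; whole rest = 32; dotted whole rest = 48; dotted whole note = 48.
Sum: 3 + 2 + 3 + 3 + 4 + 32 + 48 + 48 = 143.
143 ÷ 44 = 3 complete bars with 11 left over.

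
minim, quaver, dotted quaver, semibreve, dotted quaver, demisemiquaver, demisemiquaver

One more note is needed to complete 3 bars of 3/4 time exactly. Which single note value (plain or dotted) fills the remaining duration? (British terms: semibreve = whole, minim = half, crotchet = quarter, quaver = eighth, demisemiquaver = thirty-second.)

3 bars of 3/4 = 72 thirty-second notes.
Each duration in thirty-second notes: minim = 16; quaver = 4; dotted quaver = 6; semibreve = 32; dotted quaver = 6; demisemiquaver = 1; demisemiquaver = 1.
Total: 16 + 4 + 6 + 32 + 6 + 1 + 1 = 66.
Remaining: 72 − 66 = 6 thirty-second notes, which is a dotted eighth note.

dotted eighth note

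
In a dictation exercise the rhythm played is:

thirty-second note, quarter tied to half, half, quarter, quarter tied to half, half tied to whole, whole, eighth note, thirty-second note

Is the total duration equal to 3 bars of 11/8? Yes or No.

No

One bar of 11/8 = 44 thirty-second notes, so 3 bars = 132.
Express everything in thirty-second notes: thirty-second note = 1; quarter tied to half (quarter + half) = 24; half = 16; quarter = 8; quarter tied to half (quarter + half) = 24; half tied to whole (half + whole) = 48; whole = 32; eighth note = 4; thirty-second note = 1.
Sum: 1 + 24 + 16 + 8 + 24 + 48 + 32 + 4 + 1 = 158.
158 exceeds 132, so the answer is No.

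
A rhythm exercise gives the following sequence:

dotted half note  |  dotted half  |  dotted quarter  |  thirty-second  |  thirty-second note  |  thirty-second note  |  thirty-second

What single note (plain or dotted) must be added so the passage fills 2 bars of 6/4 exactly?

whole note

2 bars of 6/4 = 96 thirty-second notes.
Working in thirty-second notes: dotted half note = 24; dotted half = 24; dotted quarter = 12; thirty-second = 1; thirty-second note = 1; thirty-second note = 1; thirty-second = 1.
Sum: 24 + 24 + 12 + 1 + 1 + 1 + 1 = 64.
Remaining: 96 − 64 = 32 thirty-second notes, which is a whole note.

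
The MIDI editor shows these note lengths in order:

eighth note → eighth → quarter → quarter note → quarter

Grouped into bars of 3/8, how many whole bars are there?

2

One bar of 3/8 = 3 eighth notes.
Express everything in eighth notes: eighth note = 1; eighth = 1; quarter = 2; quarter note = 2; quarter = 2.
Adding: 1 + 1 + 2 + 2 + 2 = 8.
8 ÷ 3 = 2 complete bars with 2 left over.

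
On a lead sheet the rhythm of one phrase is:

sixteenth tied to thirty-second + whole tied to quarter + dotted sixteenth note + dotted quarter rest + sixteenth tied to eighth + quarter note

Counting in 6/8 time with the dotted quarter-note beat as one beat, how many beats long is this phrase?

6

One dotted quarter-note beat = 12 thirty-second notes.
Convert each value to thirty-second notes: sixteenth tied to thirty-second (sixteenth + thirty-second) = 3; whole tied to quarter (whole + quarter) = 40; dotted sixteenth note = 3; dotted quarter rest = 12; sixteenth tied to eighth (sixteenth + eighth) = 6; quarter note = 8.
Altogether 3 + 40 + 3 + 12 + 6 + 8 = 72.
72 ÷ 12 = 6 beats.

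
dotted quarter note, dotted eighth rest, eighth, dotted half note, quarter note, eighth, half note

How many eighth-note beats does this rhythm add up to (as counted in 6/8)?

18.5

One eighth-note beat = 2 sixteenth notes.
Express everything in sixteenth notes: dotted quarter note = 6; dotted eighth rest = 3; eighth = 2; dotted half note = 12; quarter note = 4; eighth = 2; half note = 8.
Sum: 6 + 3 + 2 + 12 + 4 + 2 + 8 = 37.
37 ÷ 2 = 18.5 beats.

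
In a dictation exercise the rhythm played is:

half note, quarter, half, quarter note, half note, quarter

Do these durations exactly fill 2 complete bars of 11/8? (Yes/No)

No

One bar of 11/8 = 11 eighth notes, so 2 bars = 22.
Convert each value to eighth notes: half note = 4; quarter = 2; half = 4; quarter note = 2; half note = 4; quarter = 2.
Adding: 4 + 2 + 4 + 2 + 4 + 2 = 18.
18 falls short of 22, so the answer is No.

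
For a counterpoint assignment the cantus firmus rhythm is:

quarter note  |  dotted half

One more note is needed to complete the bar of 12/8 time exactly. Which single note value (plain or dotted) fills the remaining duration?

half note

The bar of 12/8 = 6 quarter notes.
In quarter notes: quarter note = 1; dotted half = 3.
Sum: 1 + 3 = 4.
Remaining: 6 − 4 = 2 quarter notes, which is a half note.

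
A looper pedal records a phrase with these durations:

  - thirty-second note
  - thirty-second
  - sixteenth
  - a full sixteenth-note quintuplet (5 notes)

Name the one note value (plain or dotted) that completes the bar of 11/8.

whole note

The bar of 11/8 = 44 thirty-second notes.
Convert each value to thirty-second notes: thirty-second note = 1; thirty-second = 1; sixteenth = 2; a full sixteenth-note quintuplet (5 notes) (five quintuplet sixteenths span one quarter) = 8.
Adding: 1 + 1 + 2 + 8 = 12.
Remaining: 44 − 12 = 32 thirty-second notes, which is a whole note.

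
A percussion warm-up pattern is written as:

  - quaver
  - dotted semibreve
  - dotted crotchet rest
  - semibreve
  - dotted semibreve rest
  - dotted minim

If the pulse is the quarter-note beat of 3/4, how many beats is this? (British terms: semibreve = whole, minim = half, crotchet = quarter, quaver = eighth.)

21

One quarter-note beat = 2 eighth notes.
Working in eighth notes: quaver = 1; dotted semibreve = 12; dotted crotchet rest = 3; semibreve = 8; dotted semibreve rest = 12; dotted minim = 6.
Total: 1 + 12 + 3 + 8 + 12 + 6 = 42.
42 ÷ 2 = 21 beats.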